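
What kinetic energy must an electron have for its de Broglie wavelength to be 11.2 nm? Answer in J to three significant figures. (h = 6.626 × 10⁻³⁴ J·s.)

p = h/λ = 6.626 × 10⁻³⁴ / 1.120 × 10⁻⁸ = 5.916 × 10⁻²⁶ kg·m/s.
KE = p²/(2m) = (5.916 × 10⁻²⁶)² / (2 × 9.109 × 10⁻³¹) = 1.921 × 10⁻²¹ J = 1.92 × 10⁻²¹ J.

KE = 1.92 × 10⁻²¹ J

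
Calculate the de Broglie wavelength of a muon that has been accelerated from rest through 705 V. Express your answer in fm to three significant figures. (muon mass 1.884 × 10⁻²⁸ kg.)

λ = 3210 fm

KE = eV = 1.602 × 10⁻¹⁹ × 705.0 = 1.129 × 10⁻¹⁶ J.
p = √(2mKE) = √(2 × 1.884 × 10⁻²⁸ × 1.129 × 10⁻¹⁶) = 2.063 × 10⁻²² kg·m/s.
λ = h/p = 6.626 × 10⁻³⁴ / 2.063 × 10⁻²² = 3.21 × 10⁻¹² m = 3210 fm.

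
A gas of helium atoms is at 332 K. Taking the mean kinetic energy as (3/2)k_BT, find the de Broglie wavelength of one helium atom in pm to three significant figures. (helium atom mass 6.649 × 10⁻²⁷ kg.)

KE = (3/2)k_BT = 1.5 × 1.381 × 10⁻²³ × 332 = 6.877 × 10⁻²¹ J.
p = √(2mKE) = √(2 × 6.649 × 10⁻²⁷ × 6.877 × 10⁻²¹) = 9.563 × 10⁻²⁴ kg·m/s.
λ = h/p = 6.93 × 10⁻¹¹ m = 69.3 pm.

λ = 69.3 pm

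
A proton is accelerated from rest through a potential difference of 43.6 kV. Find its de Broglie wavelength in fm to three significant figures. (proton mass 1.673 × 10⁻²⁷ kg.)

λ = 137 fm

KE = eV = 1.602 × 10⁻¹⁹ × 4.360 × 10⁴ = 6.985 × 10⁻¹⁵ J.
p = √(2mKE) = √(2 × 1.673 × 10⁻²⁷ × 6.985 × 10⁻¹⁵) = 4.834 × 10⁻²¹ kg·m/s.
λ = h/p = 6.626 × 10⁻³⁴ / 4.834 × 10⁻²¹ = 1.37 × 10⁻¹³ m = 137 fm.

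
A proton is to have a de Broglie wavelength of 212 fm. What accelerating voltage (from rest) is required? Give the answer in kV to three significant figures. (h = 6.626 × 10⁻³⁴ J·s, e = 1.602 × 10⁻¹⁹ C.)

V = 18.2 kV

p = h/λ = 6.626 × 10⁻³⁴ / 2.120 × 10⁻¹³ = 3.125 × 10⁻²¹ kg·m/s.
KE = p²/(2m) = 2.919 × 10⁻¹⁵ J.
V = KE/e = 2.919 × 10⁻¹⁵ / (1.602 × 10⁻¹⁹) = 18.2 kV.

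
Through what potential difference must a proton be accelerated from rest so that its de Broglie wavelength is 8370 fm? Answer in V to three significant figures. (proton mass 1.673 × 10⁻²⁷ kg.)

V = 11.7 V

p = h/λ = 6.626 × 10⁻³⁴ / 8.370 × 10⁻¹² = 7.916 × 10⁻²³ kg·m/s.
KE = p²/(2m) = 1.873 × 10⁻¹⁸ J.
V = KE/e = 1.873 × 10⁻¹⁸ / (1.602 × 10⁻¹⁹) = 11.7 V.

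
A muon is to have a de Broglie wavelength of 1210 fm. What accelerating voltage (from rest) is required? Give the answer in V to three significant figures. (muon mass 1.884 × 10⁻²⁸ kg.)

V = 4970 V

p = h/λ = 6.626 × 10⁻³⁴ / 1.210 × 10⁻¹² = 5.476 × 10⁻²² kg·m/s.
KE = p²/(2m) = 7.958 × 10⁻¹⁶ J.
V = KE/e = 7.958 × 10⁻¹⁶ / (1.602 × 10⁻¹⁹) = 4970 V.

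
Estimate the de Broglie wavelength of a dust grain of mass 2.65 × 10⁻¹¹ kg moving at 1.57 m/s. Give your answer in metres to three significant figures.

p = mv = 2.65 × 10⁻¹¹ × 1.57 = 4.161 × 10⁻¹¹ kg·m/s.
λ = h/p = 6.626 × 10⁻³⁴ / 4.161 × 10⁻¹¹ = 1.59 × 10⁻²³ m.

λ = 1.59 × 10⁻²³ m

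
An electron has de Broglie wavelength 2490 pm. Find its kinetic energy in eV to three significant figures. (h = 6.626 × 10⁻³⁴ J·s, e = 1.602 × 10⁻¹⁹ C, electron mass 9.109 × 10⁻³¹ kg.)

p = h/λ = 6.626 × 10⁻³⁴ / 2.490 × 10⁻⁹ = 2.661 × 10⁻²⁵ kg·m/s.
KE = p²/(2m) = (2.661 × 10⁻²⁵)² / (2 × 9.109 × 10⁻³¹) = 3.887 × 10⁻²⁰ J = 0.243 eV.

KE = 0.243 eV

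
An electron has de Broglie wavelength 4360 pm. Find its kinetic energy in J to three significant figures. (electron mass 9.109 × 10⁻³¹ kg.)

p = h/λ = 6.626 × 10⁻³⁴ / 4.360 × 10⁻⁹ = 1.520 × 10⁻²⁵ kg·m/s.
KE = p²/(2m) = (1.520 × 10⁻²⁵)² / (2 × 9.109 × 10⁻³¹) = 1.268 × 10⁻²⁰ J = 1.27 × 10⁻²⁰ J.

KE = 1.27 × 10⁻²⁰ J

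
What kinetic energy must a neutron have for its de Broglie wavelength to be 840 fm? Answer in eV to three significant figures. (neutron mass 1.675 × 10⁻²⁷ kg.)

KE = 1160 eV

p = h/λ = 6.626 × 10⁻³⁴ / 8.400 × 10⁻¹³ = 7.888 × 10⁻²² kg·m/s.
KE = p²/(2m) = (7.888 × 10⁻²²)² / (2 × 1.675 × 10⁻²⁷) = 1.857 × 10⁻¹⁶ J = 1160 eV.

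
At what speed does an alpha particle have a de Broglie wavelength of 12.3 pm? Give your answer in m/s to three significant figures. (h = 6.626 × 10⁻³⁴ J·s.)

v = 8110 m/s

p = h/λ = 6.626 × 10⁻³⁴ / 1.230 × 10⁻¹¹ = 5.387 × 10⁻²³ kg·m/s.
v = p/m = 5.387 × 10⁻²³ / 6.645 × 10⁻²⁷ = 8.11 × 10³ m/s = 8110 m/s.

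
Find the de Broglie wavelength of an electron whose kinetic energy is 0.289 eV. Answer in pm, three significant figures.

KE = 0.289 eV = 4.630 × 10⁻²⁰ J.
p = √(2mKE) = √(2 × 9.109 × 10⁻³¹ × 4.630 × 10⁻²⁰) = 2.904 × 10⁻²⁵ kg·m/s.
λ = h/p = 6.626 × 10⁻³⁴ / 2.904 × 10⁻²⁵ = 2.28 × 10⁻⁹ m = 2280 pm.

λ = 2280 pm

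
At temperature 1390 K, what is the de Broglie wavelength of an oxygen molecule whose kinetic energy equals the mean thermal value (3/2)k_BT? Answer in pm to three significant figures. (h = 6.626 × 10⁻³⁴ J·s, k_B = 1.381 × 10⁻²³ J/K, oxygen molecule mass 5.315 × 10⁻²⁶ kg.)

λ = 12.0 pm

KE = (3/2)k_BT = 1.5 × 1.381 × 10⁻²³ × 1390 = 2.879 × 10⁻²⁰ J.
p = √(2mKE) = √(2 × 5.315 × 10⁻²⁶ × 2.879 × 10⁻²⁰) = 5.532 × 10⁻²³ kg·m/s.
λ = h/p = 1.20 × 10⁻¹¹ m = 12.0 pm.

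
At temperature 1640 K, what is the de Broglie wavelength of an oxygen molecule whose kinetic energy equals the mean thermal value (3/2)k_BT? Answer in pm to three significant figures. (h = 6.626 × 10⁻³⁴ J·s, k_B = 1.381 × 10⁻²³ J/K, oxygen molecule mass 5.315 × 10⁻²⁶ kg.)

KE = (3/2)k_BT = 1.5 × 1.381 × 10⁻²³ × 1640 = 3.397 × 10⁻²⁰ J.
p = √(2mKE) = √(2 × 5.315 × 10⁻²⁶ × 3.397 × 10⁻²⁰) = 6.009 × 10⁻²³ kg·m/s.
λ = h/p = 1.10 × 10⁻¹¹ m = 11.0 pm.

λ = 11.0 pm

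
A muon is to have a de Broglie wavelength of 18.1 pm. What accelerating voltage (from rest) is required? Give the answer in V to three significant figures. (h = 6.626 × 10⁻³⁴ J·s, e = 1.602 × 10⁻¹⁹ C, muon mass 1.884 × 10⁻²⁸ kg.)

p = h/λ = 6.626 × 10⁻³⁴ / 1.810 × 10⁻¹¹ = 3.661 × 10⁻²³ kg·m/s.
KE = p²/(2m) = 3.557 × 10⁻¹⁸ J.
V = KE/e = 3.557 × 10⁻¹⁸ / (1.602 × 10⁻¹⁹) = 22.2 V.

V = 22.2 V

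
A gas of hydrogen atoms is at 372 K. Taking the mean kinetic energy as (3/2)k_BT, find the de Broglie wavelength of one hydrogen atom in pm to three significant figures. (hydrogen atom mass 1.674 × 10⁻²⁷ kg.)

KE = (3/2)k_BT = 1.5 × 1.381 × 10⁻²³ × 372 = 7.706 × 10⁻²¹ J.
p = √(2mKE) = √(2 × 1.674 × 10⁻²⁷ × 7.706 × 10⁻²¹) = 5.079 × 10⁻²⁴ kg·m/s.
λ = h/p = 1.30 × 10⁻¹⁰ m = 130 pm.

λ = 130 pm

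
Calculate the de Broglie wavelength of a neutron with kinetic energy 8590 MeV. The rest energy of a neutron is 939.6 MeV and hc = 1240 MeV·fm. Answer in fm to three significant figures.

Total energy E = KE + m₀c² = 8590 + 939.6 = 9529.6 MeV.
(pc)² = E² − (m₀c²)² = (9529.6)² − (939.6)² = 8.993 × 10⁷ MeV², so pc = 9483 MeV.
λ = hc/(pc) = 1240 MeV·fm / 9483 MeV = 0.131 fm.

λ = 0.131 fm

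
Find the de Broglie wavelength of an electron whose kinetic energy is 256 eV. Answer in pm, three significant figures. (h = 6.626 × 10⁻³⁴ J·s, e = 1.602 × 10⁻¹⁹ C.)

KE = 256 eV = 4.101 × 10⁻¹⁷ J.
p = √(2mKE) = √(2 × 9.109 × 10⁻³¹ × 4.101 × 10⁻¹⁷) = 8.644 × 10⁻²⁴ kg·m/s.
λ = h/p = 6.626 × 10⁻³⁴ / 8.644 × 10⁻²⁴ = 7.67 × 10⁻¹¹ m = 76.7 pm.

λ = 76.7 pm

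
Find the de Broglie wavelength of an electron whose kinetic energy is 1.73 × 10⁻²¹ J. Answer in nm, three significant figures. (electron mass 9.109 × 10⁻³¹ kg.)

p = √(2mKE) = √(2 × 9.109 × 10⁻³¹ × 1.730 × 10⁻²¹) = 5.614 × 10⁻²⁶ kg·m/s.
λ = h/p = 6.626 × 10⁻³⁴ / 5.614 × 10⁻²⁶ = 1.18 × 10⁻⁸ m = 11.8 nm.

λ = 11.8 nm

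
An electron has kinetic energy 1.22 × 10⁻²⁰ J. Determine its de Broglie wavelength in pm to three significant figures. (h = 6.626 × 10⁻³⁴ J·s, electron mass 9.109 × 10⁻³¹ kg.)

λ = 4440 pm

p = √(2mKE) = √(2 × 9.109 × 10⁻³¹ × 1.220 × 10⁻²⁰) = 1.491 × 10⁻²⁵ kg·m/s.
λ = h/p = 6.626 × 10⁻³⁴ / 1.491 × 10⁻²⁵ = 4.44 × 10⁻⁹ m = 4440 pm.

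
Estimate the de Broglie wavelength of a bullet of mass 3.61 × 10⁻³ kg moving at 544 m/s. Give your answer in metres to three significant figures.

λ = 3.37 × 10⁻³⁴ m

p = mv = 3.61 × 10⁻³ × 544 = 1.964 kg·m/s.
λ = h/p = 6.626 × 10⁻³⁴ / 1.964 = 3.37 × 10⁻³⁴ m.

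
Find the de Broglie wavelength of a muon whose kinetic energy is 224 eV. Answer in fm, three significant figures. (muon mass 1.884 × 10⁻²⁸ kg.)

KE = 224 eV = 3.588 × 10⁻¹⁷ J.
p = √(2mKE) = √(2 × 1.884 × 10⁻²⁸ × 3.588 × 10⁻¹⁷) = 1.163 × 10⁻²² kg·m/s.
λ = h/p = 6.626 × 10⁻³⁴ / 1.163 × 10⁻²² = 5.70 × 10⁻¹² m = 5700 fm.

λ = 5700 fm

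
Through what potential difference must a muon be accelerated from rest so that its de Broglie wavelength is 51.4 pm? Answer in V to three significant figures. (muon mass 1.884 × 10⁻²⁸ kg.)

V = 2.75 V

p = h/λ = 6.626 × 10⁻³⁴ / 5.140 × 10⁻¹¹ = 1.289 × 10⁻²³ kg·m/s.
KE = p²/(2m) = 4.410 × 10⁻¹⁹ J.
V = KE/e = 4.410 × 10⁻¹⁹ / (1.602 × 10⁻¹⁹) = 2.75 V.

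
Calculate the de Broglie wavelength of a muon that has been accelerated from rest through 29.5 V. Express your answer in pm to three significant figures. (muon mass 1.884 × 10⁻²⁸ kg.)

λ = 15.7 pm

KE = eV = 1.602 × 10⁻¹⁹ × 29.50 = 4.726 × 10⁻¹⁸ J.
p = √(2mKE) = √(2 × 1.884 × 10⁻²⁸ × 4.726 × 10⁻¹⁸) = 4.220 × 10⁻²³ kg·m/s.
λ = h/p = 6.626 × 10⁻³⁴ / 4.220 × 10⁻²³ = 1.57 × 10⁻¹¹ m = 15.7 pm.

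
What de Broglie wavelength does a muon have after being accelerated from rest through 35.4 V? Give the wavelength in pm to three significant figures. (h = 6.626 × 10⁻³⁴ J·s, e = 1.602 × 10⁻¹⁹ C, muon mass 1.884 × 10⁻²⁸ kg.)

λ = 14.3 pm

KE = eV = 1.602 × 10⁻¹⁹ × 35.40 = 5.671 × 10⁻¹⁸ J.
p = √(2mKE) = √(2 × 1.884 × 10⁻²⁸ × 5.671 × 10⁻¹⁸) = 4.623 × 10⁻²³ kg·m/s.
λ = h/p = 6.626 × 10⁻³⁴ / 4.623 × 10⁻²³ = 1.43 × 10⁻¹¹ m = 14.3 pm.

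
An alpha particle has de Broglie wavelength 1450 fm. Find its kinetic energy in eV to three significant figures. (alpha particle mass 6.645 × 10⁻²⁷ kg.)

p = h/λ = 6.626 × 10⁻³⁴ / 1.450 × 10⁻¹² = 4.570 × 10⁻²² kg·m/s.
KE = p²/(2m) = (4.570 × 10⁻²²)² / (2 × 6.645 × 10⁻²⁷) = 1.571 × 10⁻¹⁷ J = 98.1 eV.

KE = 98.1 eV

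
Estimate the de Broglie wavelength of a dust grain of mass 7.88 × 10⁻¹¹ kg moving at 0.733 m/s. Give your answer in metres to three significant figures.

λ = 1.15 × 10⁻²³ m

p = mv = 7.88 × 10⁻¹¹ × 0.733 = 5.776 × 10⁻¹¹ kg·m/s.
λ = h/p = 6.626 × 10⁻³⁴ / 5.776 × 10⁻¹¹ = 1.15 × 10⁻²³ m.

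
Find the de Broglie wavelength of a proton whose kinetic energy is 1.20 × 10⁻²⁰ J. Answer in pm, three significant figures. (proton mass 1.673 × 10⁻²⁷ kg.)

p = √(2mKE) = √(2 × 1.673 × 10⁻²⁷ × 1.200 × 10⁻²⁰) = 6.337 × 10⁻²⁴ kg·m/s.
λ = h/p = 6.626 × 10⁻³⁴ / 6.337 × 10⁻²⁴ = 1.05 × 10⁻¹⁰ m = 105 pm.

λ = 105 pm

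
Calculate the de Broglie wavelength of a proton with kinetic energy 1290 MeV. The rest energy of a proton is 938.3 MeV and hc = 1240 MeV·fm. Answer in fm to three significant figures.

Total energy E = KE + m₀c² = 1290 + 938.3 = 2228.3 MeV.
(pc)² = E² − (m₀c²)² = (2228.3)² − (938.3)² = 4.085 × 10⁶ MeV², so pc = 2021 MeV.
λ = hc/(pc) = 1240 MeV·fm / 2021 MeV = 0.614 fm.

λ = 0.614 fm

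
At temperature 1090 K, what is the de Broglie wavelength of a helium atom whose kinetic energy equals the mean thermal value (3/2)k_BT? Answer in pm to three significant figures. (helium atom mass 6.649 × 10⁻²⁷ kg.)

KE = (3/2)k_BT = 1.5 × 1.381 × 10⁻²³ × 1090 = 2.258 × 10⁻²⁰ J.
p = √(2mKE) = √(2 × 6.649 × 10⁻²⁷ × 2.258 × 10⁻²⁰) = 1.733 × 10⁻²³ kg·m/s.
λ = h/p = 3.82 × 10⁻¹¹ m = 38.2 pm.

λ = 38.2 pm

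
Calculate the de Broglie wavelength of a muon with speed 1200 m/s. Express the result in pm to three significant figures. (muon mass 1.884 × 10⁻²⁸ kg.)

λ = 2930 pm

p = mv = 1.884 × 10⁻²⁸ × 1200 = 2.261 × 10⁻²⁵ kg·m/s.
λ = h/p = 6.626 × 10⁻³⁴ / 2.261 × 10⁻²⁵ = 2.93 × 10⁻⁹ m = 2930 pm.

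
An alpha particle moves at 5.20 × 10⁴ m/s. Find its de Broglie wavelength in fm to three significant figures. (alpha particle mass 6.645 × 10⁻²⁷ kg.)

λ = 1920 fm

p = mv = 6.645 × 10⁻²⁷ × 5.20 × 10⁴ = 3.455 × 10⁻²² kg·m/s.
λ = h/p = 6.626 × 10⁻³⁴ / 3.455 × 10⁻²² = 1.92 × 10⁻¹² m = 1920 fm.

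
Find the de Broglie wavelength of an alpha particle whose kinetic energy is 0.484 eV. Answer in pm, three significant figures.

KE = 0.484 eV = 7.754 × 10⁻²⁰ J.
p = √(2mKE) = √(2 × 6.645 × 10⁻²⁷ × 7.754 × 10⁻²⁰) = 3.210 × 10⁻²³ kg·m/s.
λ = h/p = 6.626 × 10⁻³⁴ / 3.210 × 10⁻²³ = 2.06 × 10⁻¹¹ m = 20.6 pm.

λ = 20.6 pm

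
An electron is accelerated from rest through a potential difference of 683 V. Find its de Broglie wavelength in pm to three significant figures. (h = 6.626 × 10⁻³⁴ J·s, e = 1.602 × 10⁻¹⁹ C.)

λ = 46.9 pm

KE = eV = 1.602 × 10⁻¹⁹ × 683.0 = 1.094 × 10⁻¹⁶ J.
p = √(2mKE) = √(2 × 9.109 × 10⁻³¹ × 1.094 × 10⁻¹⁶) = 1.412 × 10⁻²³ kg·m/s.
λ = h/p = 6.626 × 10⁻³⁴ / 1.412 × 10⁻²³ = 4.69 × 10⁻¹¹ m = 46.9 pm.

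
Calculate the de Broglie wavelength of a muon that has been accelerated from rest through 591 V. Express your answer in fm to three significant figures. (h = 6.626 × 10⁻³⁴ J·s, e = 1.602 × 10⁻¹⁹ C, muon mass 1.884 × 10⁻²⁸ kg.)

KE = eV = 1.602 × 10⁻¹⁹ × 591.0 = 9.468 × 10⁻¹⁷ J.
p = √(2mKE) = √(2 × 1.884 × 10⁻²⁸ × 9.468 × 10⁻¹⁷) = 1.889 × 10⁻²² kg·m/s.
λ = h/p = 6.626 × 10⁻³⁴ / 1.889 × 10⁻²² = 3.51 × 10⁻¹² m = 3510 fm.

λ = 3510 fm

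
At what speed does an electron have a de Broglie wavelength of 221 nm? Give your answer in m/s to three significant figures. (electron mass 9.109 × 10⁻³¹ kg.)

v = 3290 m/s

p = h/λ = 6.626 × 10⁻³⁴ / 2.210 × 10⁻⁷ = 2.998 × 10⁻²⁷ kg·m/s.
v = p/m = 2.998 × 10⁻²⁷ / 9.109 × 10⁻³¹ = 3.29 × 10³ m/s = 3290 m/s.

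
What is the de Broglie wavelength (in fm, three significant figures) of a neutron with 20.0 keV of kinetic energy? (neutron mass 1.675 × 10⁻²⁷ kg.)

KE = 20.0 keV = 3.204 × 10⁻¹⁵ J.
p = √(2mKE) = √(2 × 1.675 × 10⁻²⁷ × 3.204 × 10⁻¹⁵) = 3.276 × 10⁻²¹ kg·m/s.
λ = h/p = 6.626 × 10⁻³⁴ / 3.276 × 10⁻²¹ = 2.02 × 10⁻¹³ m = 202 fm.

λ = 202 fm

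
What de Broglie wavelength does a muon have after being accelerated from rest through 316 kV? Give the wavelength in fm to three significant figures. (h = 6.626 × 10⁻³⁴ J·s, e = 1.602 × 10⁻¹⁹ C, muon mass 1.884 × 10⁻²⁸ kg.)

KE = eV = 1.602 × 10⁻¹⁹ × 3.160 × 10⁵ = 5.062 × 10⁻¹⁴ J.
p = √(2mKE) = √(2 × 1.884 × 10⁻²⁸ × 5.062 × 10⁻¹⁴) = 4.367 × 10⁻²¹ kg·m/s.
λ = h/p = 6.626 × 10⁻³⁴ / 4.367 × 10⁻²¹ = 1.52 × 10⁻¹³ m = 152 fm.

λ = 152 fm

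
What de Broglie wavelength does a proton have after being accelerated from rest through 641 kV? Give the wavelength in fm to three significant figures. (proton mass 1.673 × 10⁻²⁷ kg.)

λ = 35.7 fm

KE = eV = 1.602 × 10⁻¹⁹ × 6.410 × 10⁵ = 1.027 × 10⁻¹³ J.
p = √(2mKE) = √(2 × 1.673 × 10⁻²⁷ × 1.027 × 10⁻¹³) = 1.854 × 10⁻²⁰ kg·m/s.
λ = h/p = 6.626 × 10⁻³⁴ / 1.854 × 10⁻²⁰ = 3.57 × 10⁻¹⁴ m = 35.7 fm.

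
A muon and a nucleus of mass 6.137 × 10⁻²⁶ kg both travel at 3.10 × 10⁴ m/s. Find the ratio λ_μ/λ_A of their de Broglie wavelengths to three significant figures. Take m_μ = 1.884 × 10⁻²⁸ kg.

At fixed v, p = mv so λ = h/(mv) ∝ 1/m.
λ_μ/λ_A = m_A/m_μ = 6.137 × 10⁻²⁶/1.884 × 10⁻²⁸ = 326.

λ_μ/λ_A = 326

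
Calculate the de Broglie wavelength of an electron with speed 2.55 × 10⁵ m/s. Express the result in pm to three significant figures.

p = mv = 9.109 × 10⁻³¹ × 2.55 × 10⁵ = 2.323 × 10⁻²⁵ kg·m/s.
λ = h/p = 6.626 × 10⁻³⁴ / 2.323 × 10⁻²⁵ = 2.85 × 10⁻⁹ m = 2850 pm.

λ = 2850 pm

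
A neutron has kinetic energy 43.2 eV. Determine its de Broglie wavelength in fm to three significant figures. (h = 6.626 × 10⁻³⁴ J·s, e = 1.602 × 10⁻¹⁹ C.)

KE = 43.2 eV = 6.921 × 10⁻¹⁸ J.
p = √(2mKE) = √(2 × 1.675 × 10⁻²⁷ × 6.921 × 10⁻¹⁸) = 1.523 × 10⁻²² kg·m/s.
λ = h/p = 6.626 × 10⁻³⁴ / 1.523 × 10⁻²² = 4.35 × 10⁻¹² m = 4350 fm.

λ = 4350 fm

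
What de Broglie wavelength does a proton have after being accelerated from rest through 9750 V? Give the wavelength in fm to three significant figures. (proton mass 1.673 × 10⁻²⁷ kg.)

λ = 290 fm

KE = eV = 1.602 × 10⁻¹⁹ × 9750 = 1.562 × 10⁻¹⁵ J.
p = √(2mKE) = √(2 × 1.673 × 10⁻²⁷ × 1.562 × 10⁻¹⁵) = 2.286 × 10⁻²¹ kg·m/s.
λ = h/p = 6.626 × 10⁻³⁴ / 2.286 × 10⁻²¹ = 2.90 × 10⁻¹³ m = 290 fm.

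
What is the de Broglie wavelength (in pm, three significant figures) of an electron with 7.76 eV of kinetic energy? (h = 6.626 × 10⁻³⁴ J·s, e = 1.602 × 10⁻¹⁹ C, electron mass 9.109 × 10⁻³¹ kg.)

λ = 440 pm

KE = 7.76 eV = 1.243 × 10⁻¹⁸ J.
p = √(2mKE) = √(2 × 9.109 × 10⁻³¹ × 1.243 × 10⁻¹⁸) = 1.505 × 10⁻²⁴ kg·m/s.
λ = h/p = 6.626 × 10⁻³⁴ / 1.505 × 10⁻²⁴ = 4.40 × 10⁻¹⁰ m = 440 pm.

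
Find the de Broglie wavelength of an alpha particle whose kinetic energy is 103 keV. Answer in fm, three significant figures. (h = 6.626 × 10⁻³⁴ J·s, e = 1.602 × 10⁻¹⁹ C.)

KE = 103 keV = 1.650 × 10⁻¹⁴ J.
p = √(2mKE) = √(2 × 6.645 × 10⁻²⁷ × 1.650 × 10⁻¹⁴) = 1.481 × 10⁻²⁰ kg·m/s.
λ = h/p = 6.626 × 10⁻³⁴ / 1.481 × 10⁻²⁰ = 4.47 × 10⁻¹⁴ m = 44.7 fm.

λ = 44.7 fm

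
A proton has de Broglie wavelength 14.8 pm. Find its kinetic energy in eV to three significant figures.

KE = 3.74 eV

p = h/λ = 6.626 × 10⁻³⁴ / 1.480 × 10⁻¹¹ = 4.477 × 10⁻²³ kg·m/s.
KE = p²/(2m) = (4.477 × 10⁻²³)² / (2 × 1.673 × 10⁻²⁷) = 5.990 × 10⁻¹⁹ J = 3.74 eV.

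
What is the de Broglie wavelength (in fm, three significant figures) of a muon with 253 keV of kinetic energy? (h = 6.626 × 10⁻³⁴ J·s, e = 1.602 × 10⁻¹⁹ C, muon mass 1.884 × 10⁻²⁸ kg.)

λ = 170 fm

KE = 253 keV = 4.053 × 10⁻¹⁴ J.
p = √(2mKE) = √(2 × 1.884 × 10⁻²⁸ × 4.053 × 10⁻¹⁴) = 3.908 × 10⁻²¹ kg·m/s.
λ = h/p = 6.626 × 10⁻³⁴ / 3.908 × 10⁻²¹ = 1.70 × 10⁻¹³ m = 170 fm.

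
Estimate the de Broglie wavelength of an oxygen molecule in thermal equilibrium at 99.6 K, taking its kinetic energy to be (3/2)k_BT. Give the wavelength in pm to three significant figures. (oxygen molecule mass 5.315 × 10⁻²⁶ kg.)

λ = 44.7 pm

KE = (3/2)k_BT = 1.5 × 1.381 × 10⁻²³ × 99.6 = 2.063 × 10⁻²¹ J.
p = √(2mKE) = √(2 × 5.315 × 10⁻²⁶ × 2.063 × 10⁻²¹) = 1.481 × 10⁻²³ kg·m/s.
λ = h/p = 4.47 × 10⁻¹¹ m = 44.7 pm.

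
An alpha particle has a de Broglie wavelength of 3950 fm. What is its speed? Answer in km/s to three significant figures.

v = 25.2 km/s

p = h/λ = 6.626 × 10⁻³⁴ / 3.950 × 10⁻¹² = 1.677 × 10⁻²² kg·m/s.
v = p/m = 1.677 × 10⁻²² / 6.645 × 10⁻²⁷ = 2.52 × 10⁴ m/s = 25.2 km/s.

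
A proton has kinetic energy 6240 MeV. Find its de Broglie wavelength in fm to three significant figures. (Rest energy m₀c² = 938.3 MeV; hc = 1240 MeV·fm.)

Total energy E = KE + m₀c² = 6240 + 938.3 = 7178.3 MeV.
(pc)² = E² − (m₀c²)² = (7178.3)² − (938.3)² = 5.065 × 10⁷ MeV², so pc = 7117 MeV.
λ = hc/(pc) = 1240 MeV·fm / 7117 MeV = 0.174 fm.

λ = 0.174 fm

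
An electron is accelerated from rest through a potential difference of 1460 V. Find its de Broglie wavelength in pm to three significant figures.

λ = 32.1 pm

KE = eV = 1.602 × 10⁻¹⁹ × 1460 = 2.339 × 10⁻¹⁶ J.
p = √(2mKE) = √(2 × 9.109 × 10⁻³¹ × 2.339 × 10⁻¹⁶) = 2.064 × 10⁻²³ kg·m/s.
λ = h/p = 6.626 × 10⁻³⁴ / 2.064 × 10⁻²³ = 3.21 × 10⁻¹¹ m = 32.1 pm.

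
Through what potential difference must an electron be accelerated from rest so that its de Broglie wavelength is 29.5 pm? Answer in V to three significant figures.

V = 1730 V

p = h/λ = 6.626 × 10⁻³⁴ / 2.950 × 10⁻¹¹ = 2.246 × 10⁻²³ kg·m/s.
KE = p²/(2m) = 2.769 × 10⁻¹⁶ J.
V = KE/e = 2.769 × 10⁻¹⁶ / (1.602 × 10⁻¹⁹) = 1730 V.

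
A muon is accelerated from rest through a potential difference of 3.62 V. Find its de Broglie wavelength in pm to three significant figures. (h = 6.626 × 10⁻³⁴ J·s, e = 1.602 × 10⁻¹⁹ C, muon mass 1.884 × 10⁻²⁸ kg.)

KE = eV = 1.602 × 10⁻¹⁹ × 3.620 = 5.799 × 10⁻¹⁹ J.
p = √(2mKE) = √(2 × 1.884 × 10⁻²⁸ × 5.799 × 10⁻¹⁹) = 1.478 × 10⁻²³ kg·m/s.
λ = h/p = 6.626 × 10⁻³⁴ / 1.478 × 10⁻²³ = 4.48 × 10⁻¹¹ m = 44.8 pm.

λ = 44.8 pm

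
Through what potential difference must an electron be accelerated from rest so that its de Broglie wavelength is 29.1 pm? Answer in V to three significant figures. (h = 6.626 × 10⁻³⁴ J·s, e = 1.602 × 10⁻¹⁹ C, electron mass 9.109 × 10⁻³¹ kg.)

V = 1780 V

p = h/λ = 6.626 × 10⁻³⁴ / 2.910 × 10⁻¹¹ = 2.277 × 10⁻²³ kg·m/s.
KE = p²/(2m) = 2.846 × 10⁻¹⁶ J.
V = KE/e = 2.846 × 10⁻¹⁶ / (1.602 × 10⁻¹⁹) = 1780 V.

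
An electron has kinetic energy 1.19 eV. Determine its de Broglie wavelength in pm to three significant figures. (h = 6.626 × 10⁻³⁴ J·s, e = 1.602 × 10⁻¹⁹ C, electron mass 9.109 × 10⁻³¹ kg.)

λ = 1120 pm

KE = 1.19 eV = 1.906 × 10⁻¹⁹ J.
p = √(2mKE) = √(2 × 9.109 × 10⁻³¹ × 1.906 × 10⁻¹⁹) = 5.893 × 10⁻²⁵ kg·m/s.
λ = h/p = 6.626 × 10⁻³⁴ / 5.893 × 10⁻²⁵ = 1.12 × 10⁻⁹ m = 1120 pm.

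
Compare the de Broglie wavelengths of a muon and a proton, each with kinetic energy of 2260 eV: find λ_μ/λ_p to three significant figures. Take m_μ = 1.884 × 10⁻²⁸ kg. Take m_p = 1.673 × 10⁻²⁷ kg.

At fixed KE, p = √(2mKE) so λ = h/p ∝ 1/√m.
λ_μ/λ_p = √(m_p/m_μ) = √(1.673 × 10⁻²⁷/1.884 × 10⁻²⁸) = √(8.880) = 2.98.

λ_μ/λ_p = 2.98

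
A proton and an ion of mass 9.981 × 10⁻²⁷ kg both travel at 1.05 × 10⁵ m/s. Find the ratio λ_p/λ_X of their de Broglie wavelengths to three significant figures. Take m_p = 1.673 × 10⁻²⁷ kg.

At fixed v, p = mv so λ = h/(mv) ∝ 1/m.
λ_p/λ_X = m_X/m_p = 9.981 × 10⁻²⁷/1.673 × 10⁻²⁷ = 5.97.

λ_p/λ_X = 5.97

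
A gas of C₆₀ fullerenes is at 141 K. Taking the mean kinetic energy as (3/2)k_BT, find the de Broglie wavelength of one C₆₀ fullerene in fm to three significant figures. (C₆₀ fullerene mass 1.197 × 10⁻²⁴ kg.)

λ = 7920 fm

KE = (3/2)k_BT = 1.5 × 1.381 × 10⁻²³ × 141 = 2.921 × 10⁻²¹ J.
p = √(2mKE) = √(2 × 1.197 × 10⁻²⁴ × 2.921 × 10⁻²¹) = 8.362 × 10⁻²³ kg·m/s.
λ = h/p = 7.92 × 10⁻¹² m = 7920 fm.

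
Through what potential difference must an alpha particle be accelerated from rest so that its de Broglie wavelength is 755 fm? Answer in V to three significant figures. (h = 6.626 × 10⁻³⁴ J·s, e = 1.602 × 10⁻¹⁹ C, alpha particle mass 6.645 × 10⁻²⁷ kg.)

V = 181 V

p = h/λ = 6.626 × 10⁻³⁴ / 7.550 × 10⁻¹³ = 8.776 × 10⁻²² kg·m/s.
KE = p²/(2m) = 5.795 × 10⁻¹⁷ J.
V = KE/2e = 5.795 × 10⁻¹⁷ / (2 × 1.602 × 10⁻¹⁹) = 181 V.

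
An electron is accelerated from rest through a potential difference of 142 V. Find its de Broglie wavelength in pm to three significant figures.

λ = 103 pm

KE = eV = 1.602 × 10⁻¹⁹ × 142.0 = 2.275 × 10⁻¹⁷ J.
p = √(2mKE) = √(2 × 9.109 × 10⁻³¹ × 2.275 × 10⁻¹⁷) = 6.438 × 10⁻²⁴ kg·m/s.
λ = h/p = 6.626 × 10⁻³⁴ / 6.438 × 10⁻²⁴ = 1.03 × 10⁻¹⁰ m = 103 pm.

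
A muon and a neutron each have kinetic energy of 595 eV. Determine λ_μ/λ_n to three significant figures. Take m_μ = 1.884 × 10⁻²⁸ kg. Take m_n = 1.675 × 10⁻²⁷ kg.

At fixed KE, p = √(2mKE) so λ = h/p ∝ 1/√m.
λ_μ/λ_n = √(m_n/m_μ) = √(1.675 × 10⁻²⁷/1.884 × 10⁻²⁸) = √(8.891) = 2.98.

λ_μ/λ_n = 2.98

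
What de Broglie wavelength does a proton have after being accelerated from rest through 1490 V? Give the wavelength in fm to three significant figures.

λ = 741 fm

KE = eV = 1.602 × 10⁻¹⁹ × 1490 = 2.387 × 10⁻¹⁶ J.
p = √(2mKE) = √(2 × 1.673 × 10⁻²⁷ × 2.387 × 10⁻¹⁶) = 8.937 × 10⁻²² kg·m/s.
λ = h/p = 6.626 × 10⁻³⁴ / 8.937 × 10⁻²² = 7.41 × 10⁻¹³ m = 741 fm.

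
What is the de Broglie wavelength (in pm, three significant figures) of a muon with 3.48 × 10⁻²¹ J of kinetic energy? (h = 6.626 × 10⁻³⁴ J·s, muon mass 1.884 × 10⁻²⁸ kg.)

λ = 579 pm

p = √(2mKE) = √(2 × 1.884 × 10⁻²⁸ × 3.480 × 10⁻²¹) = 1.145 × 10⁻²⁴ kg·m/s.
λ = h/p = 6.626 × 10⁻³⁴ / 1.145 × 10⁻²⁴ = 5.79 × 10⁻¹⁰ m = 579 pm.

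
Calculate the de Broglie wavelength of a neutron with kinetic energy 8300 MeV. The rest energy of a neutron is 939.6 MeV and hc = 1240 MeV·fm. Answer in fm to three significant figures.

λ = 0.135 fm

Total energy E = KE + m₀c² = 8300 + 939.6 = 9239.6 MeV.
(pc)² = E² − (m₀c²)² = (9239.6)² − (939.6)² = 8.449 × 10⁷ MeV², so pc = 9192 MeV.
λ = hc/(pc) = 1240 MeV·fm / 9192 MeV = 0.135 fm.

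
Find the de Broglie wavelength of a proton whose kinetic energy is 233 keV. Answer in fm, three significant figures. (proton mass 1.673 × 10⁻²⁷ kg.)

λ = 59.3 fm

KE = 233 keV = 3.733 × 10⁻¹⁴ J.
p = √(2mKE) = √(2 × 1.673 × 10⁻²⁷ × 3.733 × 10⁻¹⁴) = 1.118 × 10⁻²⁰ kg·m/s.
λ = h/p = 6.626 × 10⁻³⁴ / 1.118 × 10⁻²⁰ = 5.93 × 10⁻¹⁴ m = 59.3 fm.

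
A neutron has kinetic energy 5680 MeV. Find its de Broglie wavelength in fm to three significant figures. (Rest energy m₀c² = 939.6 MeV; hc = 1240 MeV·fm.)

Total energy E = KE + m₀c² = 5680 + 939.6 = 6619.6 MeV.
(pc)² = E² − (m₀c²)² = (6619.6)² − (939.6)² = 4.294 × 10⁷ MeV², so pc = 6553 MeV.
λ = hc/(pc) = 1240 MeV·fm / 6553 MeV = 0.189 fm.

λ = 0.189 fm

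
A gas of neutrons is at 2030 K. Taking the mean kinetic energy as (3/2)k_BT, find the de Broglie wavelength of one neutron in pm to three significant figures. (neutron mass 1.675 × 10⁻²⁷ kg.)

λ = 55.8 pm

KE = (3/2)k_BT = 1.5 × 1.381 × 10⁻²³ × 2030 = 4.205 × 10⁻²⁰ J.
p = √(2mKE) = √(2 × 1.675 × 10⁻²⁷ × 4.205 × 10⁻²⁰) = 1.187 × 10⁻²³ kg·m/s.
λ = h/p = 5.58 × 10⁻¹¹ m = 55.8 pm.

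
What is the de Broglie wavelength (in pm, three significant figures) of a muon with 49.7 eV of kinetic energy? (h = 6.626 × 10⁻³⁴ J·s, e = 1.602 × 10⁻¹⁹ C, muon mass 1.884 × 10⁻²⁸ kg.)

λ = 12.1 pm

KE = 49.7 eV = 7.962 × 10⁻¹⁸ J.
p = √(2mKE) = √(2 × 1.884 × 10⁻²⁸ × 7.962 × 10⁻¹⁸) = 5.477 × 10⁻²³ kg·m/s.
λ = h/p = 6.626 × 10⁻³⁴ / 5.477 × 10⁻²³ = 1.21 × 10⁻¹¹ m = 12.1 pm.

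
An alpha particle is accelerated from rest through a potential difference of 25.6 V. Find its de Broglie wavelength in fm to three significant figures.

λ = 2010 fm

KE = 2eV = 2 × 1.602 × 10⁻¹⁹ × 25.60 = 8.202 × 10⁻¹⁸ J.
p = √(2mKE) = √(2 × 6.645 × 10⁻²⁷ × 8.202 × 10⁻¹⁸) = 3.302 × 10⁻²² kg·m/s.
λ = h/p = 6.626 × 10⁻³⁴ / 3.302 × 10⁻²² = 2.01 × 10⁻¹² m = 2010 fm.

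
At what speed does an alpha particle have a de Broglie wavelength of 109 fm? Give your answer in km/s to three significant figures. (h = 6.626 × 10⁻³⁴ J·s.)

v = 915 km/s

p = h/λ = 6.626 × 10⁻³⁴ / 1.090 × 10⁻¹³ = 6.079 × 10⁻²¹ kg·m/s.
v = p/m = 6.079 × 10⁻²¹ / 6.645 × 10⁻²⁷ = 9.15 × 10⁵ m/s = 915 km/s.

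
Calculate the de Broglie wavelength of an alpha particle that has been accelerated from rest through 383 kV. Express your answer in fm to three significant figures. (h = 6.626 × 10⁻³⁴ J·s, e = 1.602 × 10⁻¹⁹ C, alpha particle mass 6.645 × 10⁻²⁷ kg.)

KE = 2eV = 2 × 1.602 × 10⁻¹⁹ × 3.830 × 10⁵ = 1.227 × 10⁻¹³ J.
p = √(2mKE) = √(2 × 6.645 × 10⁻²⁷ × 1.227 × 10⁻¹³) = 4.038 × 10⁻²⁰ kg·m/s.
λ = h/p = 6.626 × 10⁻³⁴ / 4.038 × 10⁻²⁰ = 1.64 × 10⁻¹⁴ m = 16.4 fm.

λ = 16.4 fm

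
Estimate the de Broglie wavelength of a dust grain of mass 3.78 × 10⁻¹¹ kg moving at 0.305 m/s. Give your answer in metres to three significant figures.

p = mv = 3.78 × 10⁻¹¹ × 0.305 = 1.153 × 10⁻¹¹ kg·m/s.
λ = h/p = 6.626 × 10⁻³⁴ / 1.153 × 10⁻¹¹ = 5.75 × 10⁻²³ m.

λ = 5.75 × 10⁻²³ m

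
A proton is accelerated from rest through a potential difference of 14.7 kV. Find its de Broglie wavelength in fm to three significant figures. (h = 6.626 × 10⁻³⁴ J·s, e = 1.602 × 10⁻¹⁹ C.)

KE = eV = 1.602 × 10⁻¹⁹ × 1.470 × 10⁴ = 2.355 × 10⁻¹⁵ J.
p = √(2mKE) = √(2 × 1.673 × 10⁻²⁷ × 2.355 × 10⁻¹⁵) = 2.807 × 10⁻²¹ kg·m/s.
λ = h/p = 6.626 × 10⁻³⁴ / 2.807 × 10⁻²¹ = 2.36 × 10⁻¹³ m = 236 fm.

λ = 236 fm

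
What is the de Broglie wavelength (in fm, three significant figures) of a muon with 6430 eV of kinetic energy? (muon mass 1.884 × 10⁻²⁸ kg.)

λ = 1060 fm

KE = 6430 eV = 1.030 × 10⁻¹⁵ J.
p = √(2mKE) = √(2 × 1.884 × 10⁻²⁸ × 1.030 × 10⁻¹⁵) = 6.230 × 10⁻²² kg·m/s.
λ = h/p = 6.626 × 10⁻³⁴ / 6.230 × 10⁻²² = 1.06 × 10⁻¹² m = 1060 fm.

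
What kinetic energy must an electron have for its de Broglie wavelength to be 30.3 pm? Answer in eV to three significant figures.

p = h/λ = 6.626 × 10⁻³⁴ / 3.030 × 10⁻¹¹ = 2.187 × 10⁻²³ kg·m/s.
KE = p²/(2m) = (2.187 × 10⁻²³)² / (2 × 9.109 × 10⁻³¹) = 2.625 × 10⁻¹⁶ J = 1640 eV.

KE = 1640 eV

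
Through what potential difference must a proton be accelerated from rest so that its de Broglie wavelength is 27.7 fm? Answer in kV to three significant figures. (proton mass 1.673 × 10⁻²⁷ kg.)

V = 1070 kV

p = h/λ = 6.626 × 10⁻³⁴ / 2.770 × 10⁻¹⁴ = 2.392 × 10⁻²⁰ kg·m/s.
KE = p²/(2m) = 1.710 × 10⁻¹³ J.
V = KE/e = 1.710 × 10⁻¹³ / (1.602 × 10⁻¹⁹) = 1070 kV.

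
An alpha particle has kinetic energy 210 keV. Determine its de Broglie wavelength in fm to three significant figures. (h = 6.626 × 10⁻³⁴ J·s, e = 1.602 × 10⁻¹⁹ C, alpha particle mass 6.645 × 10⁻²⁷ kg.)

λ = 31.3 fm

KE = 210 keV = 3.364 × 10⁻¹⁴ J.
p = √(2mKE) = √(2 × 6.645 × 10⁻²⁷ × 3.364 × 10⁻¹⁴) = 2.114 × 10⁻²⁰ kg·m/s.
λ = h/p = 6.626 × 10⁻³⁴ / 2.114 × 10⁻²⁰ = 3.13 × 10⁻¹⁴ m = 31.3 fm.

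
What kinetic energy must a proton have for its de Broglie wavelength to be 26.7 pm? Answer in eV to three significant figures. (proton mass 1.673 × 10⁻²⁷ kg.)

KE = 1.15 eV

p = h/λ = 6.626 × 10⁻³⁴ / 2.670 × 10⁻¹¹ = 2.482 × 10⁻²³ kg·m/s.
KE = p²/(2m) = (2.482 × 10⁻²³)² / (2 × 1.673 × 10⁻²⁷) = 1.841 × 10⁻¹⁹ J = 1.15 eV.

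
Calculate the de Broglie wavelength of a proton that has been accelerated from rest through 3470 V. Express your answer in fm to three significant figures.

KE = eV = 1.602 × 10⁻¹⁹ × 3470 = 5.559 × 10⁻¹⁶ J.
p = √(2mKE) = √(2 × 1.673 × 10⁻²⁷ × 5.559 × 10⁻¹⁶) = 1.364 × 10⁻²¹ kg·m/s.
λ = h/p = 6.626 × 10⁻³⁴ / 1.364 × 10⁻²¹ = 4.86 × 10⁻¹³ m = 486 fm.

λ = 486 fm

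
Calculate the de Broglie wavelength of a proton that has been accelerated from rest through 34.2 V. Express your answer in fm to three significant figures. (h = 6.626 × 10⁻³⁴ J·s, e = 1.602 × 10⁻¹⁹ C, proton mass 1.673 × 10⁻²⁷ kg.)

KE = eV = 1.602 × 10⁻¹⁹ × 34.20 = 5.479 × 10⁻¹⁸ J.
p = √(2mKE) = √(2 × 1.673 × 10⁻²⁷ × 5.479 × 10⁻¹⁸) = 1.354 × 10⁻²² kg·m/s.
λ = h/p = 6.626 × 10⁻³⁴ / 1.354 × 10⁻²² = 4.89 × 10⁻¹² m = 4890 fm.

λ = 4890 fm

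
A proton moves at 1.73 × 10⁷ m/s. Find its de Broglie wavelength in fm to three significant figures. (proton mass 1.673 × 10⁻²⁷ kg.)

p = mv = 1.673 × 10⁻²⁷ × 1.73 × 10⁷ = 2.894 × 10⁻²⁰ kg·m/s.
λ = h/p = 6.626 × 10⁻³⁴ / 2.894 × 10⁻²⁰ = 2.29 × 10⁻¹⁴ m = 22.9 fm.

λ = 22.9 fm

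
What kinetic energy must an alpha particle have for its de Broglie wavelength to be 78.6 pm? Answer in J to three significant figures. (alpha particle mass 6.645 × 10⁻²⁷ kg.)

KE = 5.35 × 10⁻²¹ J

p = h/λ = 6.626 × 10⁻³⁴ / 7.860 × 10⁻¹¹ = 8.430 × 10⁻²⁴ kg·m/s.
KE = p²/(2m) = (8.430 × 10⁻²⁴)² / (2 × 6.645 × 10⁻²⁷) = 5.347 × 10⁻²¹ J = 5.35 × 10⁻²¹ J.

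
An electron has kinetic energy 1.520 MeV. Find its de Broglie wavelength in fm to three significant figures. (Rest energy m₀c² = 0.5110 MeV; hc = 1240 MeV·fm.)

Total energy E = KE + m₀c² = 1.520 + 0.5110 = 2.0310 MeV.
(pc)² = E² − (m₀c²)² = (2.0310)² − (0.5110)² = 3.864 MeV², so pc = 1.966 MeV.
λ = hc/(pc) = 1240 MeV·fm / 1.966 MeV = 631 fm.

λ = 631 fm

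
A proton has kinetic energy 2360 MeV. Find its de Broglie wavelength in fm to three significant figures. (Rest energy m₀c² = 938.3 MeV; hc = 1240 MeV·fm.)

Total energy E = KE + m₀c² = 2360 + 938.3 = 3298.3 MeV.
(pc)² = E² − (m₀c²)² = (3298.3)² − (938.3)² = 9.998 × 10⁶ MeV², so pc = 3162 MeV.
λ = hc/(pc) = 1240 MeV·fm / 3162 MeV = 0.392 fm.

λ = 0.392 fm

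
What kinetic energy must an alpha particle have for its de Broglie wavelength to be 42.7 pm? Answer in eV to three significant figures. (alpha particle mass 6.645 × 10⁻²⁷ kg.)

p = h/λ = 6.626 × 10⁻³⁴ / 4.270 × 10⁻¹¹ = 1.552 × 10⁻²³ kg·m/s.
KE = p²/(2m) = (1.552 × 10⁻²³)² / (2 × 6.645 × 10⁻²⁷) = 1.812 × 10⁻²⁰ J = 0.113 eV.

KE = 0.113 eV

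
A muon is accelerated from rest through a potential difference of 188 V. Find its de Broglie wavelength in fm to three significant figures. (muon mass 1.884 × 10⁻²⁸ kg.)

KE = eV = 1.602 × 10⁻¹⁹ × 188.0 = 3.012 × 10⁻¹⁷ J.
p = √(2mKE) = √(2 × 1.884 × 10⁻²⁸ × 3.012 × 10⁻¹⁷) = 1.065 × 10⁻²² kg·m/s.
λ = h/p = 6.626 × 10⁻³⁴ / 1.065 × 10⁻²² = 6.22 × 10⁻¹² m = 6220 fm.

λ = 6220 fm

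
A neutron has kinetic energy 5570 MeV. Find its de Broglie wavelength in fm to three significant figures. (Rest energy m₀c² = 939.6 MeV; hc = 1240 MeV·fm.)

λ = 0.193 fm

Total energy E = KE + m₀c² = 5570 + 939.6 = 6509.6 MeV.
(pc)² = E² − (m₀c²)² = (6509.6)² − (939.6)² = 4.149 × 10⁷ MeV², so pc = 6441 MeV.
λ = hc/(pc) = 1240 MeV·fm / 6441 MeV = 0.193 fm.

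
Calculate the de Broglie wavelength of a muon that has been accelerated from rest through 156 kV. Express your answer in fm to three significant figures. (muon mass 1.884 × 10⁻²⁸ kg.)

KE = eV = 1.602 × 10⁻¹⁹ × 1.560 × 10⁵ = 2.499 × 10⁻¹⁴ J.
p = √(2mKE) = √(2 × 1.884 × 10⁻²⁸ × 2.499 × 10⁻¹⁴) = 3.069 × 10⁻²¹ kg·m/s.
λ = h/p = 6.626 × 10⁻³⁴ / 3.069 × 10⁻²¹ = 2.16 × 10⁻¹³ m = 216 fm.

λ = 216 fm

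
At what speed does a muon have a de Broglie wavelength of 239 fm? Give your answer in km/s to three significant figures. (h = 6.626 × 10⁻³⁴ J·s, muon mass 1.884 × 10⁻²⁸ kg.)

p = h/λ = 6.626 × 10⁻³⁴ / 2.390 × 10⁻¹³ = 2.772 × 10⁻²¹ kg·m/s.
v = p/m = 2.772 × 10⁻²¹ / 1.884 × 10⁻²⁸ = 1.47 × 10⁷ m/s = 1.47 × 10⁴ km/s.

v = 1.47 × 10⁴ km/s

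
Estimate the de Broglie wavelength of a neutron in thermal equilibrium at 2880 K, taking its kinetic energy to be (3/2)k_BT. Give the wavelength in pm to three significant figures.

KE = (3/2)k_BT = 1.5 × 1.381 × 10⁻²³ × 2880 = 5.966 × 10⁻²⁰ J.
p = √(2mKE) = √(2 × 1.675 × 10⁻²⁷ × 5.966 × 10⁻²⁰) = 1.414 × 10⁻²³ kg·m/s.
λ = h/p = 4.69 × 10⁻¹¹ m = 46.9 pm.

λ = 46.9 pm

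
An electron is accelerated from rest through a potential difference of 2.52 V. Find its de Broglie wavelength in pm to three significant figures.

λ = 773 pm

KE = eV = 1.602 × 10⁻¹⁹ × 2.520 = 4.037 × 10⁻¹⁹ J.
p = √(2mKE) = √(2 × 9.109 × 10⁻³¹ × 4.037 × 10⁻¹⁹) = 8.576 × 10⁻²⁵ kg·m/s.
λ = h/p = 6.626 × 10⁻³⁴ / 8.576 × 10⁻²⁵ = 7.73 × 10⁻¹⁰ m = 773 pm.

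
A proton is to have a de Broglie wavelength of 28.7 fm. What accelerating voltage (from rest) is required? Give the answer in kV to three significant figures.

p = h/λ = 6.626 × 10⁻³⁴ / 2.870 × 10⁻¹⁴ = 2.309 × 10⁻²⁰ kg·m/s.
KE = p²/(2m) = 1.593 × 10⁻¹³ J.
V = KE/e = 1.593 × 10⁻¹³ / (1.602 × 10⁻¹⁹) = 994 kV.

V = 994 kV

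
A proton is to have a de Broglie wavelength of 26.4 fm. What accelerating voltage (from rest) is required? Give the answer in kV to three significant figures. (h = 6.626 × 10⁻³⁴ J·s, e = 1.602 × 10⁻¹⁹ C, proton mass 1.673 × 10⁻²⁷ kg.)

V = 1180 kV

p = h/λ = 6.626 × 10⁻³⁴ / 2.640 × 10⁻¹⁴ = 2.510 × 10⁻²⁰ kg·m/s.
KE = p²/(2m) = 1.883 × 10⁻¹³ J.
V = KE/e = 1.883 × 10⁻¹³ / (1.602 × 10⁻¹⁹) = 1180 kV.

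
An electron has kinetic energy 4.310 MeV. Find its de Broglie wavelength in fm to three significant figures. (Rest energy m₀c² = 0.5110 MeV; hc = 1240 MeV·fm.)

λ = 259 fm

Total energy E = KE + m₀c² = 4.310 + 0.5110 = 4.8210 MeV.
(pc)² = E² − (m₀c²)² = (4.8210)² − (0.5110)² = 22.98 MeV², so pc = 4.794 MeV.
λ = hc/(pc) = 1240 MeV·fm / 4.794 MeV = 259 fm.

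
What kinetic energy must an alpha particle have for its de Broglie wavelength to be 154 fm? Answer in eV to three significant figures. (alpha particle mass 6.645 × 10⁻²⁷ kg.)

KE = 8700 eV

p = h/λ = 6.626 × 10⁻³⁴ / 1.540 × 10⁻¹³ = 4.303 × 10⁻²¹ kg·m/s.
KE = p²/(2m) = (4.303 × 10⁻²¹)² / (2 × 6.645 × 10⁻²⁷) = 1.393 × 10⁻¹⁵ J = 8700 eV.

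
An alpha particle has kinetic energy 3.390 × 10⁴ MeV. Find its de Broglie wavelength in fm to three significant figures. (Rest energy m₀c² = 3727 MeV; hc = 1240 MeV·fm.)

Total energy E = KE + m₀c² = 3.390 × 10⁴ + 3727 = 37627 MeV.
(pc)² = E² − (m₀c²)² = (37627)² − (3727)² = 1.402 × 10⁹ MeV², so pc = 3.744 × 10⁴ MeV.
λ = hc/(pc) = 1240 MeV·fm / 3.744 × 10⁴ MeV = 0.0331 fm.

λ = 0.0331 fm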